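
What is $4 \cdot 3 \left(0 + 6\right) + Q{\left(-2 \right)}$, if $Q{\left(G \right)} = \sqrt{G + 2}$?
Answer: $72$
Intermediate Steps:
$Q{\left(G \right)} = \sqrt{2 + G}$
$4 \cdot 3 \left(0 + 6\right) + Q{\left(-2 \right)} = 4 \cdot 3 \left(0 + 6\right) + \sqrt{2 - 2} = 4 \cdot 3 \cdot 6 + \sqrt{0} = 4 \cdot 18 + 0 = 72 + 0 = 72$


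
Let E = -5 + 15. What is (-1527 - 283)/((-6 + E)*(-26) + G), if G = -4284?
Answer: 905/2194 ≈ 0.41249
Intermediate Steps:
E = 10
(-1527 - 283)/((-6 + E)*(-26) + G) = (-1527 - 283)/((-6 + 10)*(-26) - 4284) = -1810/(4*(-26) - 4284) = -1810/(-104 - 4284) = -1810/(-4388) = -1810*(-1/4388) = 905/2194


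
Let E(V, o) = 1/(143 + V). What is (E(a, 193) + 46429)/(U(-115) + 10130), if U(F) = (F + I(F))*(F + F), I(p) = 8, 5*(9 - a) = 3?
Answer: 5857793/4383030 ≈ 1.3365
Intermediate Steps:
a = 42/5 (a = 9 - ⅕*3 = 9 - ⅗ = 42/5 ≈ 8.4000)
U(F) = 2*F*(8 + F) (U(F) = (F + 8)*(F + F) = (8 + F)*(2*F) = 2*F*(8 + F))
(E(a, 193) + 46429)/(U(-115) + 10130) = (1/(143 + 42/5) + 46429)/(2*(-115)*(8 - 115) + 10130) = (1/(757/5) + 46429)/(2*(-115)*(-107) + 10130) = (5/757 + 46429)/(24610 + 10130) = (35146758/757)/34740 = (35146758/757)*(1/34740) = 5857793/4383030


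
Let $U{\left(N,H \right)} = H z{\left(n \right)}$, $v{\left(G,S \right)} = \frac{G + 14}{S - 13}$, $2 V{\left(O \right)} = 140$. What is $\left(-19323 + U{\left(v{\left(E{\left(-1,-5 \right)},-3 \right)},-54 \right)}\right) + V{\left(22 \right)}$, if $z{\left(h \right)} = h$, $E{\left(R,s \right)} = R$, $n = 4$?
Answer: $-19469$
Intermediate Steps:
$V{\left(O \right)} = 70$ ($V{\left(O \right)} = \frac{1}{2} \cdot 140 = 70$)
$v{\left(G,S \right)} = \frac{14 + G}{-13 + S}$
$U{\left(N,H \right)} = 4 H$ ($U{\left(N,H \right)} = H 4 = 4 H$)
$\left(-19323 + U{\left(v{\left(E{\left(-1,-5 \right)},-3 \right)},-54 \right)}\right) + V{\left(22 \right)} = \left(-19323 + 4 \left(-54\right)\right) + 70 = \left(-19323 - 216\right) + 70 = -19539 + 70 = -19469$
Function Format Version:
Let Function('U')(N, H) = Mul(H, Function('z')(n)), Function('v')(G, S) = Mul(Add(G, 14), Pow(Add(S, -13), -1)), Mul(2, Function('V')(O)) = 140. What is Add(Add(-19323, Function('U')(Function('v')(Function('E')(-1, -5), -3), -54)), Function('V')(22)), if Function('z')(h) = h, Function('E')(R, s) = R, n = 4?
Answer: -19469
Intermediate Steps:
Function('V')(O) = 70 (Function('V')(O) = Mul(Rational(1, 2), 140) = 70)
Function('v')(G, S) = Mul(Pow(Add(-13, S), -1), Add(14, G)) (Function('v')(G, S) = Mul(Add(14, G), Pow(Add(-13, S), -1)) = Mul(Pow(Add(-13, S), -1), Add(14, G)))
Function('U')(N, H) = Mul(4, H) (Function('U')(N, H) = Mul(H, 4) = Mul(4, H))
Add(Add(-19323, Function('U')(Function('v')(Function('E')(-1, -5), -3), -54)), Function('V')(22)) = Add(Add(-19323, Mul(4, -54)), 70) = Add(Add(-19323, -216), 70) = Add(-19539, 70) = -19469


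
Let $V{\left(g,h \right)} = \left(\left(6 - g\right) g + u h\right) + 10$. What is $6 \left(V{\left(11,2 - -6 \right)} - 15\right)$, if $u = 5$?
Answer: $-120$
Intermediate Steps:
$V{\left(g,h \right)} = 10 + 5 h + g \left(6 - g\right)$ ($V{\left(g,h \right)} = \left(\left(6 - g\right) g + 5 h\right) + 10 = \left(g \left(6 - g\right) + 5 h\right) + 10 = \left(5 h + g \left(6 - g\right)\right) + 10 = 10 + 5 h + g \left(6 - g\right)$)
$6 \left(V{\left(11,2 - -6 \right)} - 15\right) = 6 \left(\left(10 - 11^{2} + 5 \left(2 - -6\right) + 6 \cdot 11\right) - 15\right) = 6 \left(\left(10 - 121 + 5 \left(2 + 6\right) + 66\right) - 15\right) = 6 \left(\left(10 - 121 + 5 \cdot 8 + 66\right) - 15\right) = 6 \left(\left(10 - 121 + 40 + 66\right) - 15\right) = 6 \left(-5 - 15\right) = 6 \left(-20\right) = -120$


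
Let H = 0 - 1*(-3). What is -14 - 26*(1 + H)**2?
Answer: -430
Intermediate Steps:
H = 3 (H = 0 + 3 = 3)
-14 - 26*(1 + H)**2 = -14 - 26*(1 + 3)**2 = -14 - 26*4**2 = -14 - 26*16 = -14 - 416 = -430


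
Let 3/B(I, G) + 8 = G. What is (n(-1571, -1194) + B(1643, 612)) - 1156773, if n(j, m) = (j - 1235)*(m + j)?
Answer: 3987497471/604 ≈ 6.6018e+6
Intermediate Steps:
n(j, m) = (-1235 + j)*(j + m)
B(I, G) = 3/(-8 + G)
(n(-1571, -1194) + B(1643, 612)) - 1156773 = (((-1571)² - 1235*(-1571) - 1235*(-1194) - 1571*(-1194)) + 3/(-8 + 612)) - 1156773 = ((2468041 + 1940185 + 1474590 + 1875774) + 3/604) - 1156773 = (7758590 + 3*(1/604)) - 1156773 = (7758590 + 3/604) - 1156773 = 4686188363/604 - 1156773 = 3987497471/604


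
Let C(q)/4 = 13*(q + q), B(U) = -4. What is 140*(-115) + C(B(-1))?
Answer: -16516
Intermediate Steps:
C(q) = 104*q (C(q) = 4*(13*(q + q)) = 4*(13*(2*q)) = 4*(26*q) = 104*q)
140*(-115) + C(B(-1)) = 140*(-115) + 104*(-4) = -16100 - 416 = -16516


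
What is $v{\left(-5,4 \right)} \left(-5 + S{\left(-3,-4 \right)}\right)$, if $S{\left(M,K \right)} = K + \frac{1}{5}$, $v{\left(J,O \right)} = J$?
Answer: $44$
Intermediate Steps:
$S{\left(M,K \right)} = \frac{1}{5} + K$ ($S{\left(M,K \right)} = K + \frac{1}{5} = \frac{1}{5} + K$)
$v{\left(-5,4 \right)} \left(-5 + S{\left(-3,-4 \right)}\right) = - 5 \left(-5 + \left(\frac{1}{5} - 4\right)\right) = - 5 \left(-5 - \frac{19}{5}\right) = \left(-5\right) \left(- \frac{44}{5}\right) = 44$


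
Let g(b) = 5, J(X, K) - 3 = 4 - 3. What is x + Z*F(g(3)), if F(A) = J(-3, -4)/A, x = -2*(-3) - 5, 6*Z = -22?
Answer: -29/15 ≈ -1.9333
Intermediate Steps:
Z = -11/3 (Z = (⅙)*(-22) = -11/3 ≈ -3.6667)
J(X, K) = 4 (J(X, K) = 3 + (4 - 3) = 3 + 1 = 4)
x = 1 (x = 6 - 5 = 1)
F(A) = 4/A
x + Z*F(g(3)) = 1 - 44/(3*5) = 1 - 11/3*⅘ = 1 - 44/15 = -29/15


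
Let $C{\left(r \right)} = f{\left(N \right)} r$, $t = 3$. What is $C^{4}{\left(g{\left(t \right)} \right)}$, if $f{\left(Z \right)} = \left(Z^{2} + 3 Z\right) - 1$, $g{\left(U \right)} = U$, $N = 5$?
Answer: $187388721$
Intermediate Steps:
$f{\left(Z \right)} = -1 + Z^{2} + 3 Z$
$C{\left(r \right)} = 39 r$ ($C{\left(r \right)} = \left(-1 + 5^{2} + 3 \cdot 5\right) r = \left(-1 + 25 + 15\right) r = 39 r$)
$C^{4}{\left(g{\left(t \right)} \right)} = \left(39 \cdot 3\right)^{4} = 117^{4} = 187388721$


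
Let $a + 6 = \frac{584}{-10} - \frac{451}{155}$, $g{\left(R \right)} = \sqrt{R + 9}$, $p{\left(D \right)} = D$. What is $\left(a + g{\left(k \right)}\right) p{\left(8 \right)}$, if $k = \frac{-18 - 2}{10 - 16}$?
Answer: $- \frac{83464}{155} + \frac{8 \sqrt{111}}{3} \approx -510.38$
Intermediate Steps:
$k = \frac{10}{3}$ ($k = - \frac{20}{-6} = \left(-20\right) \left(- \frac{1}{6}\right) = \frac{10}{3} \approx 3.3333$)
$g{\left(R \right)} = \sqrt{9 + R}$
$a = - \frac{10433}{155}$ ($a = -6 + \left(\frac{584}{-10} - \frac{451}{155}\right) = -6 + \left(584 \left(- \frac{1}{10}\right) - \frac{451}{155}\right) = -6 - \frac{9503}{155} = - \frac{10433}{155} \approx -67.31$)
$\left(a + g{\left(k \right)}\right) p{\left(8 \right)} = \left(- \frac{10433}{155} + \sqrt{9 + \frac{10}{3}}\right) 8 = \left(- \frac{10433}{155} + \sqrt{\frac{37}{3}}\right) 8 = \left(- \frac{10433}{155} + \frac{\sqrt{111}}{3}\right) 8 = - \frac{83464}{155} + \frac{8 \sqrt{111}}{3}$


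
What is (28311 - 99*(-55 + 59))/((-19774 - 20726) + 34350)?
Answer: -1861/410 ≈ -4.5390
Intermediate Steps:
(28311 - 99*(-55 + 59))/((-19774 - 20726) + 34350) = (28311 - 99*4)/(-40500 + 34350) = (28311 - 396)/(-6150) = 27915*(-1/6150) = -1861/410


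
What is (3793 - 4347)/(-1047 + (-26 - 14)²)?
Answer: -554/553 ≈ -1.0018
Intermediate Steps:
(3793 - 4347)/(-1047 + (-26 - 14)²) = -554/(-1047 + (-40)²) = -554/(-1047 + 1600) = -554/553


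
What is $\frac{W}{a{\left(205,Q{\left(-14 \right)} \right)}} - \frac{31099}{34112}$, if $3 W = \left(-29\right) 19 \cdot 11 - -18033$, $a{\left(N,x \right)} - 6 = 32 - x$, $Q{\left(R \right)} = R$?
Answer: $\frac{7760335}{102336} \approx 75.832$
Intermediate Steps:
$a{\left(N,x \right)} = 38 - x$ ($a{\left(N,x \right)} = 6 - \left(-32 + x\right) = 38 - x$)
$W = \frac{11972}{3}$ ($W = \frac{\left(-29\right) 19 \cdot 11 - -18033}{3} = \frac{\left(-551\right) 11 + 18033}{3} = \frac{-6061 + 18033}{3} = \frac{1}{3} \cdot 11972 = \frac{11972}{3} \approx 3990.7$)
$\frac{W}{a{\left(205,Q{\left(-14 \right)} \right)}} - \frac{31099}{34112} = \frac{11972}{3 \left(38 - -14\right)} - \frac{31099}{34112} = \frac{11972}{3 \left(38 + 14\right)} - \frac{31099}{34112} = \frac{11972}{3 \cdot 52} - \frac{31099}{34112} = \frac{11972}{3} \cdot \frac{1}{52} - \frac{31099}{34112} = \frac{2993}{39} - \frac{31099}{34112} = \frac{7760335}{102336}$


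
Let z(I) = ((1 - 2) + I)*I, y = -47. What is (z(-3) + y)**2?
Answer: 1225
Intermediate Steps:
z(I) = I*(-1 + I) (z(I) = (-1 + I)*I = I*(-1 + I))
(z(-3) + y)**2 = (-3*(-1 - 3) - 47)**2 = (-3*(-4) - 47)**2 = (12 - 47)**2 = (-35)**2 = 1225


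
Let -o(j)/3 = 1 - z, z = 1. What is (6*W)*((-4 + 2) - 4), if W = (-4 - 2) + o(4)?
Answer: 216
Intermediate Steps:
o(j) = 0 (o(j) = -3*(1 - 1*1) = -3*(1 - 1) = -3*0 = 0)
W = -6 (W = (-4 - 2) + 0 = -6 + 0 = -6)
(6*W)*((-4 + 2) - 4) = (6*(-6))*((-4 + 2) - 4) = -36*(-2 - 4) = -36*(-6) = 216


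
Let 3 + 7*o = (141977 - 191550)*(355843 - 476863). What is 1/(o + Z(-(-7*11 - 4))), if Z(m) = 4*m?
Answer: 1/857046675 ≈ 1.1668e-9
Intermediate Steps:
o = 857046351 (o = -3/7 + ((141977 - 191550)*(355843 - 476863))/7 = -3/7 + (-49573*(-121020))/7 = -3/7 + (1/7)*5999324460 = -3/7 + 5999324460/7 = 857046351)
1/(o + Z(-(-7*11 - 4))) = 1/(857046351 + 4*(-(-7*11 - 4))) = 1/(857046351 + 4*(-(-77 - 4))) = 1/(857046351 + 4*(-1*(-81))) = 1/(857046351 + 4*81) = 1/(857046351 + 324) = 1/857046675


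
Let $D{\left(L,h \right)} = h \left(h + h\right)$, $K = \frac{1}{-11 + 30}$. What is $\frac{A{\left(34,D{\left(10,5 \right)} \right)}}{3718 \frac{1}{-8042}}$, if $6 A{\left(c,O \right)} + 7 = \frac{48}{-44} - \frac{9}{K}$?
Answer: $\frac{3960685}{61347} \approx 64.562$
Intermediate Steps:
$K = \frac{1}{19} \approx 0.052632$
$D{\left(L,h \right)} = 2 h^{2}$ ($D{\left(L,h \right)} = h 2 h = 2 h^{2}$)
$A{\left(c,O \right)} = - \frac{985}{33}$ ($A{\left(c,O \right)} = - \frac{7}{6} + \frac{\frac{48}{-44} - 9 \frac{1}{\frac{1}{19}}}{6} = - \frac{7}{6} + \frac{48 \left(- \frac{1}{44}\right) - 171}{6} = - \frac{7}{6} + \frac{- \frac{12}{11} - 171}{6} = - \frac{7}{6} + \frac{1}{6} \left(- \frac{1893}{11}\right) = - \frac{7}{6} - \frac{631}{22} = - \frac{985}{33}$)
$\frac{A{\left(34,D{\left(10,5 \right)} \right)}}{3718 \frac{1}{-8042}} = - \frac{985}{33 \frac{3718}{-8042}} = - \frac{985}{33 \cdot 3718 \left(- \frac{1}{8042}\right)} = - \frac{985}{33 \left(- \frac{1859}{4021}\right)} = \left(- \frac{985}{33}\right) \left(- \frac{4021}{1859}\right) = \frac{3960685}{61347}$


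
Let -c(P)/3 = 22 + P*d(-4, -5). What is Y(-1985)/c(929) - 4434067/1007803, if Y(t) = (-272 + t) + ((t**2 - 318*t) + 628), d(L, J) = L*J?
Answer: -2426465947640/28120727109 ≈ -86.287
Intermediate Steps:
d(L, J) = J*L
Y(t) = 356 + t**2 - 317*t (Y(t) = (-272 + t) + (628 + t**2 - 318*t) = 356 + t**2 - 317*t)
c(P) = -66 - 60*P (c(P) = -3*(22 + P*(-5*(-4))) = -3*(22 + P*20) = -3*(22 + 20*P) = -66 - 60*P)
Y(-1985)/c(929) - 4434067/1007803 = (356 + (-1985)**2 - 317*(-1985))/(-66 - 60*929) - 4434067/1007803 = (356 + 3940225 + 629245)/(-66 - 55740) - 4434067*1/1007803 = 4569826/(-55806) - 4434067/1007803 = 4569826*(-1/55806) - 4434067/1007803 = -2284913/27903 - 4434067/1007803 = -2426465947640/28120727109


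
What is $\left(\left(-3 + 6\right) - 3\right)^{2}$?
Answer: $0$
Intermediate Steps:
$\left(\left(-3 + 6\right) - 3\right)^{2} = \left(3 - 3\right)^{2} = 0^{2} = 0$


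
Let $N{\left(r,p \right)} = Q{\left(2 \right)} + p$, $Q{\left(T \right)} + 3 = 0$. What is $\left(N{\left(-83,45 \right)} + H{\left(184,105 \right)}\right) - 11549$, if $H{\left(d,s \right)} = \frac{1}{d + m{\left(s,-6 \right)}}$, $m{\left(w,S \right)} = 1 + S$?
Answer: $- \frac{2059752}{179} \approx -11507.0$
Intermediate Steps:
$Q{\left(T \right)} = -3$ ($Q{\left(T \right)} = -3 + 0 = -3$)
$N{\left(r,p \right)} = -3 + p$
$H{\left(d,s \right)} = \frac{1}{-5 + d}$ ($H{\left(d,s \right)} = \frac{1}{d + \left(1 - 6\right)} = \frac{1}{d - 5} = \frac{1}{-5 + d}$)
$\left(N{\left(-83,45 \right)} + H{\left(184,105 \right)}\right) - 11549 = \left(\left(-3 + 45\right) + \frac{1}{-5 + 184}\right) - 11549 = \left(42 + \frac{1}{179}\right) - 11549 = \frac{7519}{179} - 11549 = - \frac{2059752}{179}$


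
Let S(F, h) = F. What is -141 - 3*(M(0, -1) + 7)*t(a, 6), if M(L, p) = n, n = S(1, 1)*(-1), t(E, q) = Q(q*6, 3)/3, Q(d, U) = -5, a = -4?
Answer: -111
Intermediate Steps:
t(E, q) = -5/3
n = -1 (n = 1*(-1) = -1)
M(L, p) = -1
-141 - 3*(M(0, -1) + 7)*t(a, 6) = -141 - 3*(-1 + 7)*(-5)/3 = -141 - 18*(-5)/3 = -141 - 3*(-10) = -141 + 30 = -111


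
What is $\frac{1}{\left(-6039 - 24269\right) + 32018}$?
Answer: $\frac{1}{1710} \approx 0.0005848$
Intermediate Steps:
$\frac{1}{\left(-6039 - 24269\right) + 32018} = \frac{1}{-30308 + 32018} = \frac{1}{1710}$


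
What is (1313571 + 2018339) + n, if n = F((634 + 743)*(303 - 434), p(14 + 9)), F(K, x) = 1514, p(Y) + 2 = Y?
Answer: 3333424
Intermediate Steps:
p(Y) = -2 + Y
n = 1514
(1313571 + 2018339) + n = (1313571 + 2018339) + 1514 = 3331910 + 1514 = 3333424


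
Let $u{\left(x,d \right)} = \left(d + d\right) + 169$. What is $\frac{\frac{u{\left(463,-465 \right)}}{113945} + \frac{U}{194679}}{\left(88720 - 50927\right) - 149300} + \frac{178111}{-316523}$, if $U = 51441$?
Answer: $- \frac{13350425140701048001}{23725088688826413135} \approx -0.56271$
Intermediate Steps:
$u{\left(x,d \right)} = 169 + 2 d$ ($u{\left(x,d \right)} = 2 d + 169 = 169 + 2 d$)
$\frac{\frac{u{\left(463,-465 \right)}}{113945} + \frac{U}{194679}}{\left(88720 - 50927\right) - 149300} + \frac{178111}{-316523} = \frac{\frac{169 + 2 \left(-465\right)}{113945} + \frac{51441}{194679}}{\left(88720 - 50927\right) - 149300} + \frac{178111}{-316523} = \frac{\left(169 - 930\right) \frac{1}{113945} + 51441 \cdot \frac{1}{194679}}{37793 - 149300} + 178111 \left(- \frac{1}{316523}\right) = \frac{\left(-761\right) \frac{1}{113945} + \frac{17147}{64893}}{-111507} - \frac{178111}{316523} = \left(- \frac{761}{113945} + \frac{17147}{64893}\right) \left(- \frac{1}{111507}\right) - \frac{178111}{316523} = \frac{1904431342}{7394232885} \left(- \frac{1}{111507}\right) - \frac{178111}{316523} = - \frac{173130122}{74955338755245} - \frac{178111}{316523} = - \frac{13350425140701048001}{23725088688826413135}$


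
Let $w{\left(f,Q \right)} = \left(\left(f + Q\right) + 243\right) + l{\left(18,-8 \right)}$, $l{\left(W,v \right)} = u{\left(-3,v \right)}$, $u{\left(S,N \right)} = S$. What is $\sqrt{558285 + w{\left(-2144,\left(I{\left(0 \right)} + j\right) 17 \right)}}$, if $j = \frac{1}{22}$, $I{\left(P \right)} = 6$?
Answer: $\frac{\sqrt{269338146}}{22} \approx 745.98$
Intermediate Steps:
$l{\left(W,v \right)} = -3$
$j = \frac{1}{22} \approx 0.045455$
$w{\left(f,Q \right)} = 240 + Q + f$ ($w{\left(f,Q \right)} = \left(\left(f + Q\right) + 243\right) - 3 = \left(\left(Q + f\right) + 243\right) - 3 = \left(243 + Q + f\right) - 3 = 240 + Q + f$)
$\sqrt{558285 + w{\left(-2144,\left(I{\left(0 \right)} + j\right) 17 \right)}} = \sqrt{558285 + \left(240 + \left(6 + \frac{1}{22}\right) 17 - 2144\right)} = \sqrt{558285 + \left(240 + \frac{133}{22} \cdot 17 - 2144\right)} = \sqrt{558285 + \left(240 + \frac{2261}{22} - 2144\right)} = \sqrt{558285 - \frac{39627}{22}} = \sqrt{\frac{12242643}{22}} = \frac{\sqrt{269338146}}{22}$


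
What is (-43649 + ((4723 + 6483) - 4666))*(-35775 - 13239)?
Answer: 1818860526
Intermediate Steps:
(-43649 + ((4723 + 6483) - 4666))*(-35775 - 13239) = (-43649 + (11206 - 4666))*(-49014) = (-43649 + 6540)*(-49014) = -37109*(-49014) = 1818860526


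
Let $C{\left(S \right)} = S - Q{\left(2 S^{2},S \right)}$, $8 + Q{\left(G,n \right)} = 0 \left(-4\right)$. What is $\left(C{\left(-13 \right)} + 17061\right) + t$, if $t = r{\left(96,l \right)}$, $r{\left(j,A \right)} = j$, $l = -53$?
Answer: $17152$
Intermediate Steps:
$Q{\left(G,n \right)} = -8$ ($Q{\left(G,n \right)} = -8 + 0 \left(-4\right) = -8 + 0 = -8$)
$C{\left(S \right)} = 8 + S$ ($C{\left(S \right)} = S - -8 = S + 8 = 8 + S$)
$t = 96$
$\left(C{\left(-13 \right)} + 17061\right) + t = \left(\left(8 - 13\right) + 17061\right) + 96 = \left(-5 + 17061\right) + 96 = 17056 + 96 = 17152$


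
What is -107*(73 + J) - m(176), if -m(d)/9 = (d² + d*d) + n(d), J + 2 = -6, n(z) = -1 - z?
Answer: 549020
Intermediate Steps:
J = -8 (J = -2 - 6 = -8)
m(d) = 9 - 18*d² + 9*d (m(d) = -9*((d² + d*d) + (-1 - d)) = -9*((d² + d²) + (-1 - d)) = -9*(2*d² + (-1 - d)) = -9*(-1 - d + 2*d²) = 9 - 18*d² + 9*d)
-107*(73 + J) - m(176) = -107*(73 - 8) - (9 - 18*176² + 9*176) = -107*65 - (9 - 18*30976 + 1584) = -6955 - (9 - 557568 + 1584) = -6955 - 1*(-555975) = -6955 + 555975 = 549020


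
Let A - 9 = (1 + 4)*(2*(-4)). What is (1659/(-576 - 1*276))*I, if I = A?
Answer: 17143/284 ≈ 60.363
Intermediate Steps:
A = -31 (A = 9 + (1 + 4)*(2*(-4)) = 9 + 5*(-8) = 9 - 40 = -31)
I = -31
(1659/(-576 - 1*276))*I = (1659/(-576 - 1*276))*(-31) = (1659/(-576 - 276))*(-31) = (1659/(-852))*(-31) = (1659*(-1/852))*(-31) = -553/284*(-31) = 17143/284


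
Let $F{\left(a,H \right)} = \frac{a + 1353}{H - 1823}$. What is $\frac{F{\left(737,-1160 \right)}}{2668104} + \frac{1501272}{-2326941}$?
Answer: $- \frac{11645769981569}{18050698752012} \approx -0.64517$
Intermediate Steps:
$F{\left(a,H \right)} = \frac{1353 + a}{-1823 + H}$
$\frac{F{\left(737,-1160 \right)}}{2668104} + \frac{1501272}{-2326941} = \frac{\frac{1}{-1823 - 1160} \left(1353 + 737\right)}{2668104} + \frac{1501272}{-2326941} = \frac{1}{-2983} \cdot 2090 \cdot \frac{1}{2668104} + 1501272 \left(- \frac{1}{2326941}\right) = \left(- \frac{1}{2983}\right) 2090 \cdot \frac{1}{2668104} - \frac{166808}{258549} = \left(- \frac{110}{157}\right) \frac{1}{2668104} - \frac{166808}{258549} = - \frac{55}{209446164} - \frac{166808}{258549} = - \frac{11645769981569}{18050698752012}$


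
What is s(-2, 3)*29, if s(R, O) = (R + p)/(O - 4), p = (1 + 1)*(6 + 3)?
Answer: -464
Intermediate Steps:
p = 18 (p = 2*9 = 18)
s(R, O) = (18 + R)/(-4 + O) (s(R, O) = (R + 18)/(O - 4) = (18 + R)/(-4 + O))
s(-2, 3)*29 = ((18 - 2)/(-4 + 3))*29 = (16/(-1))*29 = -1*16*29 = -16*29 = -464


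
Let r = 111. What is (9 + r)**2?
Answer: 14400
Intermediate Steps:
(9 + r)**2 = (9 + 111)**2 = 120**2 = 14400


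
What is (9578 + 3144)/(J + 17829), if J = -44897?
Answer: -6361/13534 ≈ -0.47000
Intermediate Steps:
(9578 + 3144)/(J + 17829) = (9578 + 3144)/(-44897 + 17829) = 12722/(-27068) = 12722*(-1/27068) = -6361/13534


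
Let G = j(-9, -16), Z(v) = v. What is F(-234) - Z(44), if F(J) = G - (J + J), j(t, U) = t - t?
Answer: 424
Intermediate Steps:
j(t, U) = 0
G = 0
F(J) = -2*J (F(J) = 0 - (J + J) = 0 - 2*J = -2*J)
F(-234) - Z(44) = -2*(-234) - 1*44 = 468 - 44 = 424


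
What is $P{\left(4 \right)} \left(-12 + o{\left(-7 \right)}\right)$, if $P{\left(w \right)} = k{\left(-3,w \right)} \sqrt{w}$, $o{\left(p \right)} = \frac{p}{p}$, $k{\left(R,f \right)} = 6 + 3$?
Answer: $-198$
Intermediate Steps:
$k{\left(R,f \right)} = 9$
$o{\left(p \right)} = 1$
$P{\left(w \right)} = 9 \sqrt{w}$
$P{\left(4 \right)} \left(-12 + o{\left(-7 \right)}\right) = 9 \sqrt{4} \left(-12 + 1\right) = 9 \cdot 2 \left(-11\right) = 18 \left(-11\right) = -198$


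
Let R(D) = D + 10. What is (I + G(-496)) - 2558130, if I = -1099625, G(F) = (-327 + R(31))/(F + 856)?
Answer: -658396043/180 ≈ -3.6578e+6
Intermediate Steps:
R(D) = 10 + D
G(F) = -286/(856 + F) (G(F) = (-327 + (10 + 31))/(F + 856) = (-327 + 41)/(856 + F) = -286/(856 + F))
(I + G(-496)) - 2558130 = (-1099625 - 286/(856 - 496)) - 2558130 = (-1099625 - 286/360) - 2558130 = (-1099625 - 286*1/360) - 2558130 = (-1099625 - 143/180) - 2558130 = -197932643/180 - 2558130 = -658396043/180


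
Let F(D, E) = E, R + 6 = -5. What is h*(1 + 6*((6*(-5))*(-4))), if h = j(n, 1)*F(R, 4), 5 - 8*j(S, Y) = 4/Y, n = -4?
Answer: 721/2 ≈ 360.50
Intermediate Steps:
R = -11 (R = -6 - 5 = -11)
j(S, Y) = 5/8 - 1/(2*Y)
h = ½ (h = ((⅛)*(-4 + 5*1)/1)*4 = ((⅛)*1*(-4 + 5))*4 = ((⅛)*1*1)*4 = (⅛)*4 = ½ ≈ 0.50000)
h*(1 + 6*((6*(-5))*(-4))) = (1 + 6*((6*(-5))*(-4)))/2 = (1 + 6*(-30*(-4)))/2 = (1 + 6*120)/2 = (1 + 720)/2 = (½)*721 = 721/2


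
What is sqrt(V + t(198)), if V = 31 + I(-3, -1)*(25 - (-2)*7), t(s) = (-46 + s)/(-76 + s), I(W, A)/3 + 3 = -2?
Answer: I*sqrt(2056798)/61 ≈ 23.511*I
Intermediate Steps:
I(W, A) = -15 (I(W, A) = -9 + 3*(-2) = -9 - 6 = -15)
t(s) = (-46 + s)/(-76 + s)
V = -554 (V = 31 - 15*(25 - (-2)*7) = 31 - 15*(25 - 1*(-14)) = 31 - 15*(25 + 14) = 31 - 15*39 = 31 - 585 = -554)
sqrt(V + t(198)) = sqrt(-554 + (-46 + 198)/(-76 + 198)) = sqrt(-554 + 152/122) = sqrt(-554 + (1/122)*152) = sqrt(-554 + 76/61) = sqrt(-33718/61) = I*sqrt(2056798)/61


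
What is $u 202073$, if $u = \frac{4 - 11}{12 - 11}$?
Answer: $-1414511$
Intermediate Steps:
$u = -7$ ($u = - \frac{7}{1} = \left(-7\right) 1 = -7$)
$u 202073 = \left(-7\right) 202073 = -1414511$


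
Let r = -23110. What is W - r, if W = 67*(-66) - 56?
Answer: 18632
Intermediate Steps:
W = -4478 (W = -4422 - 56 = -4478)
W - r = -4478 - 1*(-23110) = -4478 + 23110 = 18632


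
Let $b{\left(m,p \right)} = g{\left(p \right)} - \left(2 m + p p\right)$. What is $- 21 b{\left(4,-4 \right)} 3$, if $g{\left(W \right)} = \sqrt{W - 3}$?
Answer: $1512 - 63 i \sqrt{7} \approx 1512.0 - 166.68 i$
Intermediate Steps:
$g{\left(W \right)} = \sqrt{-3 + W}$
$b{\left(m,p \right)} = \sqrt{-3 + p} - p^{2} - 2 m$ ($b{\left(m,p \right)} = \sqrt{-3 + p} - \left(2 m + p p\right) = \sqrt{-3 + p} - \left(2 m + p^{2}\right) = \sqrt{-3 + p} - \left(p^{2} + 2 m\right) = \sqrt{-3 + p} - p^{2} - 2 m$)
$- 21 b{\left(4,-4 \right)} 3 = - 21 \left(\sqrt{-3 - 4} - \left(-4\right)^{2} - 8\right) 3 = - 21 \left(\sqrt{-7} - 16 - 8\right) 3 = - 21 \left(i \sqrt{7} - 16 - 8\right) 3 = - 21 \left(-24 + i \sqrt{7}\right) 3 = \left(504 - 21 i \sqrt{7}\right) 3 = 1512 - 63 i \sqrt{7}$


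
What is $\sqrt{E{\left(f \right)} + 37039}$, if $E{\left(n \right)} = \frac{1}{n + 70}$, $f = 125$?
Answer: $\frac{\sqrt{1408408170}}{195} \approx 192.46$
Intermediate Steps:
$E{\left(n \right)} = \frac{1}{70 + n}$
$\sqrt{E{\left(f \right)} + 37039} = \sqrt{\frac{1}{70 + 125} + 37039} = \sqrt{\frac{1}{195} + 37039} = \sqrt{\frac{7222606}{195}} = \frac{\sqrt{1408408170}}{195}$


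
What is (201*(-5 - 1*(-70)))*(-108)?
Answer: -1411020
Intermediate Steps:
(201*(-5 - 1*(-70)))*(-108) = (201*(-5 + 70))*(-108) = (201*65)*(-108) = 13065*(-108) = -1411020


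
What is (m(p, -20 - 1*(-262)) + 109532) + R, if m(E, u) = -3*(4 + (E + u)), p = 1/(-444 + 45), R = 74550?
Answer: 24384753/133 ≈ 1.8334e+5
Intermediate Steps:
p = -1/399 (p = 1/(-399) = -1/399 ≈ -0.0025063)
m(E, u) = -12 - 3*E - 3*u (m(E, u) = -3*(4 + E + u) = -12 - 3*E - 3*u)
(m(p, -20 - 1*(-262)) + 109532) + R = ((-12 - 3*(-1/399) - 3*(-20 - 1*(-262))) + 109532) + 74550 = ((-12 + 1/133 - 3*(-20 + 262)) + 109532) + 74550 = ((-12 + 1/133 - 3*242) + 109532) + 74550 = ((-12 + 1/133 - 726) + 109532) + 74550 = (-98153/133 + 109532) + 74550 = 14469603/133 + 74550 = 24384753/133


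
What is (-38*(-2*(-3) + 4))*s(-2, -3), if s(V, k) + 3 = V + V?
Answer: 2660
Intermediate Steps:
s(V, k) = -3 + 2*V (s(V, k) = -3 + (V + V) = -3 + 2*V)
(-38*(-2*(-3) + 4))*s(-2, -3) = (-38*(-2*(-3) + 4))*(-3 + 2*(-2)) = (-38*(6 + 4))*(-3 - 4) = -38*10*(-7) = -380*(-7) = 2660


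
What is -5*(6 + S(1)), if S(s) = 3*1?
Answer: -45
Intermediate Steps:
S(s) = 3
-5*(6 + S(1)) = -5*(6 + 3) = -5*9 = -45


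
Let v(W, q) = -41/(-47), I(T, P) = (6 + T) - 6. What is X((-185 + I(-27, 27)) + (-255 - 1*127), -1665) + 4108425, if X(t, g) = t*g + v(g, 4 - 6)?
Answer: 239579486/47 ≈ 5.0974e+6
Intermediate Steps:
I(T, P) = T
v(W, q) = 41/47 (v(W, q) = -41*(-1/47) = 41/47)
X(t, g) = 41/47 + g*t (X(t, g) = t*g + 41/47 = g*t + 41/47 = 41/47 + g*t)
X((-185 + I(-27, 27)) + (-255 - 1*127), -1665) + 4108425 = (41/47 - 1665*((-185 - 27) + (-255 - 1*127))) + 4108425 = (41/47 - 1665*(-212 + (-255 - 127))) + 4108425 = (41/47 - 1665*(-212 - 382)) + 4108425 = (41/47 - 1665*(-594)) + 4108425 = (41/47 + 989010) + 4108425 = 46483511/47 + 4108425 = 239579486/47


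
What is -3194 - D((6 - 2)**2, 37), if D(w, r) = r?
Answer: -3231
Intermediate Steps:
-3194 - D((6 - 2)**2, 37) = -3194 - 1*37 = -3194 - 37 = -3231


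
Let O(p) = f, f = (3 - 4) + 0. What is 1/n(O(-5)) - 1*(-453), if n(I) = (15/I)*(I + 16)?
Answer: 101924/225 ≈ 453.00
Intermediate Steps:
f = -1 (f = -1 + 0 = -1)
O(p) = -1
n(I) = 15*(16 + I)/I (n(I) = (15/I)*(16 + I) = 15*(16 + I)/I)
1/n(O(-5)) - 1*(-453) = 1/(15 + 240/(-1)) - 1*(-453) = 1/(15 + 240*(-1)) + 453 = 1/(15 - 240) + 453 = 1/(-225) + 453 = -1/225 + 453 = 101924/225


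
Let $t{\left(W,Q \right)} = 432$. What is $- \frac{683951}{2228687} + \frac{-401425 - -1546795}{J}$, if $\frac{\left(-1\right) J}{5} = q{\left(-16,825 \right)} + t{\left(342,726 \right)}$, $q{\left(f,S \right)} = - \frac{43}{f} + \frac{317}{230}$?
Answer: $- \frac{939931787950231}{1788211530007} \approx -525.63$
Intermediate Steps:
$q{\left(f,S \right)} = \frac{317}{230} - \frac{43}{f}$ ($q{\left(f,S \right)} = - \frac{43}{f} + 317 \cdot \frac{1}{230} = - \frac{43}{f} + \frac{317}{230} = \frac{317}{230} - \frac{43}{f}$)
$J = - \frac{802361}{368}$ ($J = - 5 \left(\left(\frac{317}{230} - \frac{43}{-16}\right) + 432\right) = - 5 \left(\left(\frac{317}{230} - - \frac{43}{16}\right) + 432\right) = - 5 \left(\left(\frac{317}{230} + \frac{43}{16}\right) + 432\right) = - 5 \left(\frac{7481}{1840} + 432\right) = \left(-5\right) \frac{802361}{1840} = - \frac{802361}{368} \approx -2180.3$)
$- \frac{683951}{2228687} + \frac{-401425 - -1546795}{J} = - \frac{683951}{2228687} + \frac{-401425 - -1546795}{- \frac{802361}{368}} = \left(-683951\right) \frac{1}{2228687} + \left(-401425 + 1546795\right) \left(- \frac{368}{802361}\right) = - \frac{683951}{2228687} + 1145370 \left(- \frac{368}{802361}\right) = - \frac{683951}{2228687} - \frac{421496160}{802361} = - \frac{939931787950231}{1788211530007}$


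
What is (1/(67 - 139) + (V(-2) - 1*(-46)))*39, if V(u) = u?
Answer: 41171/24 ≈ 1715.5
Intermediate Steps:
(1/(67 - 139) + (V(-2) - 1*(-46)))*39 = (1/(67 - 139) + (-2 - 1*(-46)))*39 = (1/(-72) + (-2 + 46))*39 = (-1/72 + 44)*39 = (3167/72)*39 = 41171/24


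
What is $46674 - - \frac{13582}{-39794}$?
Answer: $\frac{928665787}{19897} \approx 46674.0$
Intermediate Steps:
$46674 - - \frac{13582}{-39794} = 46674 - \left(-13582\right) \left(- \frac{1}{39794}\right) = 46674 - \frac{6791}{19897} = \frac{928665787}{19897}$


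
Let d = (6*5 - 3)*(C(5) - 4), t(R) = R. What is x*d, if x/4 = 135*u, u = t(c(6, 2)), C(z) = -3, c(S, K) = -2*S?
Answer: 1224720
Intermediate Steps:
u = -12 (u = -2*6 = -12)
x = -6480 (x = 4*(135*(-12)) = 4*(-1620) = -6480)
d = -189 (d = (6*5 - 3)*(-3 - 4) = (30 - 3)*(-7) = 27*(-7) = -189)
x*d = -6480*(-189) = 1224720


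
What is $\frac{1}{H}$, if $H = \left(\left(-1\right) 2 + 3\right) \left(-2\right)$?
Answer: $- \frac{1}{2} \approx -0.5$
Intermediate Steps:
$H = -2$ ($H = \left(-2 + 3\right) \left(-2\right) = 1 \left(-2\right) = -2$)
$\frac{1}{H} = \frac{1}{-2} = - \frac{1}{2}$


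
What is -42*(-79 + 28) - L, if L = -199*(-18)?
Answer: -1440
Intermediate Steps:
L = 3582
-42*(-79 + 28) - L = -42*(-79 + 28) - 1*3582 = -42*(-51) - 3582 = 2142 - 3582 = -1440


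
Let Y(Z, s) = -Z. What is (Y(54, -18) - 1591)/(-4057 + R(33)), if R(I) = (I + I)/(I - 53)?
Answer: 16450/40603 ≈ 0.40514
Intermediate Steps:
R(I) = 2*I/(-53 + I) (R(I) = (2*I)/(-53 + I) = 2*I/(-53 + I))
(Y(54, -18) - 1591)/(-4057 + R(33)) = (-1*54 - 1591)/(-4057 + 2*33/(-53 + 33)) = (-54 - 1591)/(-4057 + 2*33/(-20)) = -1645/(-4057 + 2*33*(-1/20)) = -1645/(-4057 - 33/10) = -1645/(-40603/10) = -1645*(-10/40603) = 16450/40603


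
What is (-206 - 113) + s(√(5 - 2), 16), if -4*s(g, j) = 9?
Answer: -1285/4 ≈ -321.25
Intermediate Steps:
s(g, j) = -9/4 (s(g, j) = -¼*9 = -9/4)
(-206 - 113) + s(√(5 - 2), 16) = (-206 - 113) - 9/4 = -319 - 9/4 = -1285/4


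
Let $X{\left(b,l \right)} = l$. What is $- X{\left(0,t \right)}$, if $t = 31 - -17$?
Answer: $-48$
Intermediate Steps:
$t = 48$ ($t = 31 + 17 = 48$)
$- X{\left(0,t \right)} = \left(-1\right) 48 = -48$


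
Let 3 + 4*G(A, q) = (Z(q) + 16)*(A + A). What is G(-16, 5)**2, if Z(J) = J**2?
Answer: 1729225/16 ≈ 1.0808e+5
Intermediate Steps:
G(A, q) = -3/4 + A*(16 + q**2)/2 (G(A, q) = -3/4 + ((q**2 + 16)*(A + A))/4 = -3/4 + ((16 + q**2)*(2*A))/4 = -3/4 + (2*A*(16 + q**2))/4 = -3/4 + A*(16 + q**2)/2)
G(-16, 5)**2 = (-3/4 + 8*(-16) + (1/2)*(-16)*5**2)**2 = (-3/4 - 128 + (1/2)*(-16)*25)**2 = (-3/4 - 128 - 200)**2 = (-1315/4)**2 = 1729225/16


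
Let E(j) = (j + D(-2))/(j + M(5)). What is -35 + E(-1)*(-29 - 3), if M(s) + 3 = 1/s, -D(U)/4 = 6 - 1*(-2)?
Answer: -5945/19 ≈ -312.89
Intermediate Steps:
D(U) = -32 (D(U) = -4*(6 - 1*(-2)) = -4*(6 + 2) = -4*8 = -32)
M(s) = -3 + 1/s
E(j) = (-32 + j)/(-14/5 + j) (E(j) = (j - 32)/(j + (-3 + 1/5)) = (-32 + j)/(j + (-3 + ⅕)) = (-32 + j)/(j - 14/5) = (-32 + j)/(-14/5 + j))
-35 + E(-1)*(-29 - 3) = -35 + (5*(-32 - 1)/(-14 + 5*(-1)))*(-29 - 3) = -35 + (5*(-33)/(-14 - 5))*(-32) = -35 + (5*(-33)/(-19))*(-32) = -35 + (5*(-1/19)*(-33))*(-32) = -35 + (165/19)*(-32) = -35 - 5280/19 = -5945/19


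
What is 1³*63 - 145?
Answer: -82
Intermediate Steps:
1³*63 - 145 = 1*63 - 145 = 63 - 145 = -82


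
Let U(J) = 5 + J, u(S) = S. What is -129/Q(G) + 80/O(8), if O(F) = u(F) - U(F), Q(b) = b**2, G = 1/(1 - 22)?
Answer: -56905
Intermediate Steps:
G = -1/21 (G = 1/(-21) = -1/21 ≈ -0.047619)
O(F) = -5 (O(F) = F - (5 + F) = F + (-5 - F) = -5)
-129/Q(G) + 80/O(8) = -129/((-1/21)**2) + 80/(-5) = -129/1/441 + 80*(-1/5) = -129*441 - 16 = -56889 - 16 = -56905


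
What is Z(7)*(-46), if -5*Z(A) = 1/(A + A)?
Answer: 23/35 ≈ 0.65714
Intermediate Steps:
Z(A) = -1/(10*A) (Z(A) = -1/(5*(A + A)) = -1/(2*A)/5 = -1/(10*A))
Z(7)*(-46) = -1/10/7*(-46) = -1/10*1/7*(-46) = -1/70*(-46) = 23/35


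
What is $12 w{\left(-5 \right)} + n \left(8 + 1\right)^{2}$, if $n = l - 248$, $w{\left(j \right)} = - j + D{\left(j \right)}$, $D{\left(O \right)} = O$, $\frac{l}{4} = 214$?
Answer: $49248$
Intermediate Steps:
$l = 856$ ($l = 4 \cdot 214 = 856$)
$w{\left(j \right)} = 0$ ($w{\left(j \right)} = - j + j = 0$)
$n = 608$ ($n = 856 - 248 = 608$)
$12 w{\left(-5 \right)} + n \left(8 + 1\right)^{2} = 12 \cdot 0 + 608 \left(8 + 1\right)^{2} = 0 + 608 \cdot 9^{2} = 0 + 608 \cdot 81 = 0 + 49248 = 49248$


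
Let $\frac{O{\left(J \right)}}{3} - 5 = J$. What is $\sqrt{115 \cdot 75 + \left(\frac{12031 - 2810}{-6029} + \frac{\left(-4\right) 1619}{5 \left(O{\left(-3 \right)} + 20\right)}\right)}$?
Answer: $\frac{3 \sqrt{146298806816370}}{391885} \approx 92.594$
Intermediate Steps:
$O{\left(J \right)} = 15 + 3 J$
$\sqrt{115 \cdot 75 + \left(\frac{12031 - 2810}{-6029} + \frac{\left(-4\right) 1619}{5 \left(O{\left(-3 \right)} + 20\right)}\right)} = \sqrt{115 \cdot 75 + \left(\frac{12031 - 2810}{-6029} + \frac{\left(-4\right) 1619}{5 \left(\left(15 + 3 \left(-3\right)\right) + 20\right)}\right)} = \sqrt{8625 + \left(\left(12031 - 2810\right) \left(- \frac{1}{6029}\right) - \frac{6476}{5 \left(\left(15 - 9\right) + 20\right)}\right)} = \sqrt{8625 + \left(9221 \left(- \frac{1}{6029}\right) - \frac{6476}{5 \left(6 + 20\right)}\right)} = \sqrt{8625 - \left(\frac{9221}{6029} + \frac{6476}{5 \cdot 26}\right)} = \sqrt{8625 - \left(\frac{9221}{6029} + \frac{6476}{130}\right)} = \sqrt{8625 - \frac{20121267}{391885}} = \sqrt{\frac{3359886858}{391885}} = \frac{3 \sqrt{146298806816370}}{391885}$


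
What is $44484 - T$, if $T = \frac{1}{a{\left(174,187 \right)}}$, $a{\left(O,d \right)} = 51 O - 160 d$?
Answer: $\frac{936210265}{21046} \approx 44484.0$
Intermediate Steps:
$a{\left(O,d \right)} = - 160 d + 51 O$
$T = - \frac{1}{21046}$ ($T = \frac{1}{\left(-160\right) 187 + 51 \cdot 174} = \frac{1}{-29920 + 8874} = \frac{1}{-21046} = - \frac{1}{21046} \approx -4.7515 \cdot 10^{-5}$)
$44484 - T = 44484 - - \frac{1}{21046} = 44484 + \frac{1}{21046} = \frac{936210265}{21046}$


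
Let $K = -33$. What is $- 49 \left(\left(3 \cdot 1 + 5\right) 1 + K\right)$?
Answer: $1225$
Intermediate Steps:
$- 49 \left(\left(3 \cdot 1 + 5\right) 1 + K\right) = - 49 \left(\left(3 \cdot 1 + 5\right) 1 - 33\right) = - 49 \left(\left(3 + 5\right) 1 - 33\right) = - 49 \left(8 \cdot 1 - 33\right) = - 49 \left(8 - 33\right) = - 49 \left(-25\right) = \left(-1\right) \left(-1225\right) = 1225$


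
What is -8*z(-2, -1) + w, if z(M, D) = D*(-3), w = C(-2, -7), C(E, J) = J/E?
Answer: -41/2 ≈ -20.500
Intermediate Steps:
w = 7/2 (w = -7/(-2) = -7*(-½) = 7/2 ≈ 3.5000)
z(M, D) = -3*D
-8*z(-2, -1) + w = -(-24)*(-1) + 7/2 = -8*3 + 7/2 = -24 + 7/2 = -41/2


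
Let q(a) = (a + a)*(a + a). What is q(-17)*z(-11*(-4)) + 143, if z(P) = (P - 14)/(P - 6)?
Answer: 20057/19 ≈ 1055.6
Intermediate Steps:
q(a) = 4*a² (q(a) = (2*a)*(2*a) = 4*a²)
z(P) = (-14 + P)/(-6 + P)
q(-17)*z(-11*(-4)) + 143 = (4*(-17)²)*((-14 - 11*(-4))/(-6 - 11*(-4))) + 143 = (4*289)*((-14 + 44)/(-6 + 44)) + 143 = 1156*(30/38) + 143 = 1156*((1/38)*30) + 143 = 1156*(15/19) + 143 = 17340/19 + 143 = 20057/19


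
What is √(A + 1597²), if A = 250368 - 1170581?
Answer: 2*√407549 ≈ 1276.8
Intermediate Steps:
A = -920213
√(A + 1597²) = √(-920213 + 1597²) = √(-920213 + 2550409) = √1630196 = 2*√407549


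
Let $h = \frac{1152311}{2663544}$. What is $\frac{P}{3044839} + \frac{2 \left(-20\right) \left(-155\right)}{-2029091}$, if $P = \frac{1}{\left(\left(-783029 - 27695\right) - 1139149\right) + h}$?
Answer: $- \frac{98044249820184730840304}{32087210467890658859793749} \approx -0.0030556$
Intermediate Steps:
$h = \frac{1152311}{2663544}$ ($h = 1152311 \cdot \frac{1}{2663544} = \frac{1152311}{2663544} \approx 0.43262$)
$P = - \frac{2663544}{5193571377601}$ ($P = \frac{1}{\left(\left(-783029 - 27695\right) - 1139149\right) + \frac{1152311}{2663544}} = \frac{1}{\left(-810724 - 1139149\right) + \frac{1152311}{2663544}} = \frac{1}{-1949873 + \frac{1152311}{2663544}} = \frac{1}{- \frac{5193571377601}{2663544}} = - \frac{2663544}{5193571377601} \approx -5.1285 \cdot 10^{-7}$)
$\frac{P}{3044839} + \frac{2 \left(-20\right) \left(-155\right)}{-2029091} = - \frac{2663544}{5193571377601 \cdot 3044839} + \frac{2 \left(-20\right) \left(-155\right)}{-2029091} = \left(- \frac{2663544}{5193571377601}\right) \frac{1}{3044839} + \left(-40\right) \left(-155\right) \left(- \frac{1}{2029091}\right) = - \frac{2663544}{15813588679803251239} + 6200 \left(- \frac{1}{2029091}\right) = - \frac{2663544}{15813588679803251239} - \frac{6200}{2029091} = - \frac{98044249820184730840304}{32087210467890658859793749}$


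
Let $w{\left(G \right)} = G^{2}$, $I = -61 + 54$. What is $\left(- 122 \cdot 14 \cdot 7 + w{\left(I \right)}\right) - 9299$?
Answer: $-21206$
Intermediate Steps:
$I = -7$
$\left(- 122 \cdot 14 \cdot 7 + w{\left(I \right)}\right) - 9299 = \left(- 122 \cdot 14 \cdot 7 + \left(-7\right)^{2}\right) - 9299 = \left(\left(-122\right) 98 + 49\right) - 9299 = \left(-11956 + 49\right) - 9299 = -11907 - 9299 = -21206$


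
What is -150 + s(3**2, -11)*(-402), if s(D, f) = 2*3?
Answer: -2562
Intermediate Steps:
s(D, f) = 6
-150 + s(3**2, -11)*(-402) = -150 + 6*(-402) = -150 - 2412 = -2562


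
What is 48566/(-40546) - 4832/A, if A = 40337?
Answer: -5155323/3912689 ≈ -1.3176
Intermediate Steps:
48566/(-40546) - 4832/A = 48566/(-40546) - 4832/40337 = 48566*(-1/40546) - 4832*1/40337 = -24283/20273 - 4832/40337 = -5155323/3912689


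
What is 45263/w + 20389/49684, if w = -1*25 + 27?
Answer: 1124443835/49684 ≈ 22632.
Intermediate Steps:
w = 2 (w = -25 + 27 = 2)
45263/w + 20389/49684 = 45263/2 + 20389/49684 = 1124443835/49684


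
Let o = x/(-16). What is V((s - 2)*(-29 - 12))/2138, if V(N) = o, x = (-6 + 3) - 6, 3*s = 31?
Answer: 9/34208 ≈ 0.00026310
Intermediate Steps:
s = 31/3 (s = (⅓)*31 = 31/3 ≈ 10.333)
x = -9 (x = -3 - 6 = -9)
o = 9/16 (o = -9/(-16) = -9*(-1/16) = 9/16 ≈ 0.56250)
V(N) = 9/16
V((s - 2)*(-29 - 12))/2138 = (9/16)/2138 = (9/16)*(1/2138) = 9/34208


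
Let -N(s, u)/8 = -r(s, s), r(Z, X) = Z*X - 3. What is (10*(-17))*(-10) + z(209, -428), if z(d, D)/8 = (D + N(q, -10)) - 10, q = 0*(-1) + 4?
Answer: -972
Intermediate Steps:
r(Z, X) = -3 + X*Z (r(Z, X) = X*Z - 3 = -3 + X*Z)
q = 4 (q = 0 + 4 = 4)
N(s, u) = -24 + 8*s**2 (N(s, u) = -(-8)*(-3 + s*s) = -(-8)*(-3 + s**2) = -8*(3 - s**2) = -24 + 8*s**2)
z(d, D) = 752 + 8*D (z(d, D) = 8*((D + (-24 + 8*4**2)) - 10) = 8*((D + (-24 + 8*16)) - 10) = 8*((D + (-24 + 128)) - 10) = 8*((D + 104) - 10) = 8*((104 + D) - 10) = 8*(94 + D) = 752 + 8*D)
(10*(-17))*(-10) + z(209, -428) = (10*(-17))*(-10) + (752 + 8*(-428)) = -170*(-10) + (752 - 3424) = 1700 - 2672 = -972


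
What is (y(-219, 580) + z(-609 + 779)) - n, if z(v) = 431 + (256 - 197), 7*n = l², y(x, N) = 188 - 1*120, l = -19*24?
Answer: -204030/7 ≈ -29147.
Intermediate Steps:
l = -456
y(x, N) = 68 (y(x, N) = 188 - 120 = 68)
n = 207936/7 (n = (⅐)*(-456)² = (⅐)*207936 = 207936/7 ≈ 29705.)
z(v) = 490 (z(v) = 431 + 59 = 490)
(y(-219, 580) + z(-609 + 779)) - n = (68 + 490) - 1*207936/7 = 558 - 207936/7 = -204030/7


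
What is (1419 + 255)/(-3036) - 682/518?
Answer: -244807/131054 ≈ -1.8680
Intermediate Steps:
(1419 + 255)/(-3036) - 682/518 = 1674*(-1/3036) - 682*1/518 = -279/506 - 341/259 = -244807/131054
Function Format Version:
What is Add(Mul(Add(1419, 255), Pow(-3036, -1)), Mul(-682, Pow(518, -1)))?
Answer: Rational(-244807, 131054) ≈ -1.8680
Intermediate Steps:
Add(Mul(Add(1419, 255), Pow(-3036, -1)), Mul(-682, Pow(518, -1))) = Add(Mul(1674, Rational(-1, 3036)), Mul(-682, Rational(1, 518))) = Add(Rational(-279, 506), Rational(-341, 259)) = Rational(-244807, 131054)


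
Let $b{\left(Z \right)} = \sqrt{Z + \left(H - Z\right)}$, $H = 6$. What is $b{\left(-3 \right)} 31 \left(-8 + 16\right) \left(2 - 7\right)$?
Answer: $- 1240 \sqrt{6} \approx -3037.4$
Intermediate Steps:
$b{\left(Z \right)} = \sqrt{6}$ ($b{\left(Z \right)} = \sqrt{Z - \left(-6 + Z\right)} = \sqrt{6}$)
$b{\left(-3 \right)} 31 \left(-8 + 16\right) \left(2 - 7\right) = \sqrt{6} \cdot 31 \left(-8 + 16\right) \left(2 - 7\right) = 31 \sqrt{6} \cdot 8 \left(-5\right) = 31 \sqrt{6} \left(-40\right) = - 1240 \sqrt{6}$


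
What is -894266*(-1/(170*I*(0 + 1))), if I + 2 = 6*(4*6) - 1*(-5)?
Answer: 447133/12495 ≈ 35.785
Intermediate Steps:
I = 147 (I = -2 + (6*(4*6) - 1*(-5)) = -2 + (6*24 + 5) = -2 + (144 + 5) = -2 + 149 = 147)
-894266*(-1/(170*I*(0 + 1))) = -894266*(-1/(24990*(0 + 1))) = -894266/(-735*34) = -894266/(-5*147*34) = -894266/((-735*34)) = -894266/(-24990) = -894266*(-1/24990) = 447133/12495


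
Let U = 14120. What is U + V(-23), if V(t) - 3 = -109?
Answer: 14014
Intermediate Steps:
V(t) = -106 (V(t) = 3 - 109 = -106)
U + V(-23) = 14120 - 106 = 14014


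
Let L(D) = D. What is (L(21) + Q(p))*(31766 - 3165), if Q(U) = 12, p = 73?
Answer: 943833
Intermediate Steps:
(L(21) + Q(p))*(31766 - 3165) = (21 + 12)*(31766 - 3165) = 33*28601 = 943833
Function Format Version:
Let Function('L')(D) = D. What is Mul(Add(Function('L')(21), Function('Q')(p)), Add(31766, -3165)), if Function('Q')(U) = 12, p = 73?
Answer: 943833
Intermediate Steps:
Mul(Add(Function('L')(21), Function('Q')(p)), Add(31766, -3165)) = Mul(Add(21, 12), Add(31766, -3165)) = Mul(33, 28601) = 943833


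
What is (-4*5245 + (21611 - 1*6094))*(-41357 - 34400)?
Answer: 413860491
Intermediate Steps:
(-4*5245 + (21611 - 1*6094))*(-41357 - 34400) = (-20980 + (21611 - 6094))*(-75757) = (-20980 + 15517)*(-75757) = -5463*(-75757) = 413860491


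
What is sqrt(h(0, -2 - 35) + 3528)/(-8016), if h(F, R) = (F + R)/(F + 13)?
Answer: -sqrt(595751)/104208 ≈ -0.0074068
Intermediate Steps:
h(F, R) = (F + R)/(13 + F)
sqrt(h(0, -2 - 35) + 3528)/(-8016) = sqrt((0 + (-2 - 35))/(13 + 0) + 3528)/(-8016) = sqrt((0 - 37)/13 + 3528)*(-1/8016) = sqrt((1/13)*(-37) + 3528)*(-1/8016) = sqrt(-37/13 + 3528)*(-1/8016) = sqrt(45827/13)*(-1/8016) = (sqrt(595751)/13)*(-1/8016) = -sqrt(595751)/104208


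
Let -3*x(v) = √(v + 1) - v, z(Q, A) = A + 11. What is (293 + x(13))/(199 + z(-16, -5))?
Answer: 892/615 - √14/615 ≈ 1.4443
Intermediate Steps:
z(Q, A) = 11 + A
x(v) = -√(1 + v)/3 + v/3 (x(v) = -(√(v + 1) - v)/3 = -(√(1 + v) - v)/3 = -√(1 + v)/3 + v/3)
(293 + x(13))/(199 + z(-16, -5)) = (293 + (-√(1 + 13)/3 + (⅓)*13))/(199 + (11 - 5)) = (293 + (-√14/3 + 13/3))/(199 + 6) = (293 + (13/3 - √14/3))/205 = (892/3 - √14/3)*(1/205) = 892/615 - √14/615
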